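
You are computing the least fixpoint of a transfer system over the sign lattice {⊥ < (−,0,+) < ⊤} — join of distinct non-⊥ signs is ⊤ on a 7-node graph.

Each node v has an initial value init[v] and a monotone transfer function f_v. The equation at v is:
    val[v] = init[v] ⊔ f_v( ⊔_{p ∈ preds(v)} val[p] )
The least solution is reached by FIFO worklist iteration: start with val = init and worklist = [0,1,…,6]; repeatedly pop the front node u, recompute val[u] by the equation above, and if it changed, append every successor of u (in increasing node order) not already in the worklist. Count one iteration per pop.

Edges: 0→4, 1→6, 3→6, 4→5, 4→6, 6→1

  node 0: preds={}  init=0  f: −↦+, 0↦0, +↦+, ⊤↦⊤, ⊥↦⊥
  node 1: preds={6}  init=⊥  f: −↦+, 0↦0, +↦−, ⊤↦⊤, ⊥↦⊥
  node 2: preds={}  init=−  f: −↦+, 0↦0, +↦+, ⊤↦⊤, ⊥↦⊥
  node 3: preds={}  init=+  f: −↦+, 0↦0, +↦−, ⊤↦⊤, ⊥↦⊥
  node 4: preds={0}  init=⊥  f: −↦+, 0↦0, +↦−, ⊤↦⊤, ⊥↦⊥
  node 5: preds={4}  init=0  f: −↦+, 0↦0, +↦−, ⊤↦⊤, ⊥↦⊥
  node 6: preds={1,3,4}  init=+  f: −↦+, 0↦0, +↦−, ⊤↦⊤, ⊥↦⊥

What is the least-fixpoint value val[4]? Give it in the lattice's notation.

Trace (9 dequeues):
  [1] u=0 | in ⊥ | out 0 | ==
  [2] u=1 | in + | out − | prev ⊥ | push {}
  [3] u=2 | in ⊥ | out − | ==
  [4] u=3 | in ⊥ | out + | ==
  [5] u=4 | in 0 | out 0 | prev ⊥ | push {}
  [6] u=5 | in 0 | out 0 | ==
  [7] u=6 | in ⊤ | out ⊤ | prev + | push {1}
  [8] u=1 | in ⊤ | out ⊤ | prev − | push {6}
  [9] u=6 | in ⊤ | out ⊤ | ==

Converged values:
  [0] 0
  [1] ⊤
  [2] −
  [3] +
  [4] 0
  [5] 0
  [6] ⊤

0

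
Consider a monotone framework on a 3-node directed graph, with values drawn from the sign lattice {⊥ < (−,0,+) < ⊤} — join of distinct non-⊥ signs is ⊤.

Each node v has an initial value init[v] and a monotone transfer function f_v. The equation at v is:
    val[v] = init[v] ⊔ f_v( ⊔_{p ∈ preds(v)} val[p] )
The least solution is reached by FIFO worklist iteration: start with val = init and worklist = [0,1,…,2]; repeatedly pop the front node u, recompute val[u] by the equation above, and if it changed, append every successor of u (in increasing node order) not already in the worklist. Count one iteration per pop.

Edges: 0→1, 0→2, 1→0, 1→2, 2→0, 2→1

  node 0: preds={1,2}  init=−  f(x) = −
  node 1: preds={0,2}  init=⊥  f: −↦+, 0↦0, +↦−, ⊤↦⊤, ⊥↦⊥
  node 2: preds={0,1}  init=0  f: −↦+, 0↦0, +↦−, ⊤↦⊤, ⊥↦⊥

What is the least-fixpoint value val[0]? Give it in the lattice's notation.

−

Trace (5 dequeues):
  [1] u=0 | in 0 | out − | ==
  [2] u=1 | in ⊤ | out ⊤ | prev ⊥ | push {0}
  [3] u=2 | in ⊤ | out ⊤ | prev 0 | push {1}
  [4] u=0 | in ⊤ | out − | ==
  [5] u=1 | in ⊤ | out ⊤ | ==

Converged values:
  [0] −
  [1] ⊤
  [2] ⊤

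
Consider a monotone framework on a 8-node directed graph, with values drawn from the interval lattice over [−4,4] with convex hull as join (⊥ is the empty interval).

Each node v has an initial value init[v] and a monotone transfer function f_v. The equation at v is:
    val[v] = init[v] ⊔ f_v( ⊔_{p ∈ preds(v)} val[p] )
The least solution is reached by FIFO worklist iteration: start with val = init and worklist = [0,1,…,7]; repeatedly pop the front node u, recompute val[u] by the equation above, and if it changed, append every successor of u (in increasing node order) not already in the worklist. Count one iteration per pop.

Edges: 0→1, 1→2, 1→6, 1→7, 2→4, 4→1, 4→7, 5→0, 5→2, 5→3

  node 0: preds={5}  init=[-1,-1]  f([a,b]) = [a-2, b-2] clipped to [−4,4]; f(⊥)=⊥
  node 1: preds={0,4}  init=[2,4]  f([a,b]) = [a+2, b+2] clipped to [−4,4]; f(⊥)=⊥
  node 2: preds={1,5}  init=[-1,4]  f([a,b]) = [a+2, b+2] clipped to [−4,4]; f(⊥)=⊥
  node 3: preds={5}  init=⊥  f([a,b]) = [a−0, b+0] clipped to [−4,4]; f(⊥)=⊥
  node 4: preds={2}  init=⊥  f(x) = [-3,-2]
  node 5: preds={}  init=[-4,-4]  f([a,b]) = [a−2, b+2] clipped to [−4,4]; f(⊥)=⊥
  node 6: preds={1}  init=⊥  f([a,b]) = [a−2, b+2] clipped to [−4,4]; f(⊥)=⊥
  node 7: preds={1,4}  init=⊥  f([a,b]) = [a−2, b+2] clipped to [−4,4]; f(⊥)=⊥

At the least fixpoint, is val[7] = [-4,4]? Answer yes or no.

yes

Iteration log — 9 steps:
  step 1. node 0  ⊔preds=[-4,-4]  new=[-4,-1]  old=[-1,-1]  +wl: 
  step 2. node 1  ⊔preds=[-4,-1]  new=[-2,4]  old=[2,4]  +wl: 
  step 3. node 2  ⊔preds=[-4,4]  new=[-2,4]  old=[-1,4]  +wl: 
  step 4. node 3  ⊔preds=[-4,-4]  new=[-4,-4]  old=⊥  +wl: 
  step 5. node 4  ⊔preds=[-2,4]  new=[-3,-2]  old=⊥  +wl: 1
  step 6. node 5  ⊔preds=⊥  new=[-4,-4]  stable
  step 7. node 6  ⊔preds=[-2,4]  new=[-4,4]  old=⊥  +wl: 
  step 8. node 7  ⊔preds=[-3,4]  new=[-4,4]  old=⊥  +wl: 
  step 9. node 1  ⊔preds=[-4,-1]  new=[-2,4]  stable

Least fixpoint reached:
  node 0: [-4,-1]
  node 1: [-2,4]
  node 2: [-2,4]
  node 3: [-4,-4]
  node 4: [-3,-2]
  node 5: [-4,-4]
  node 6: [-4,4]
  node 7: [-4,4]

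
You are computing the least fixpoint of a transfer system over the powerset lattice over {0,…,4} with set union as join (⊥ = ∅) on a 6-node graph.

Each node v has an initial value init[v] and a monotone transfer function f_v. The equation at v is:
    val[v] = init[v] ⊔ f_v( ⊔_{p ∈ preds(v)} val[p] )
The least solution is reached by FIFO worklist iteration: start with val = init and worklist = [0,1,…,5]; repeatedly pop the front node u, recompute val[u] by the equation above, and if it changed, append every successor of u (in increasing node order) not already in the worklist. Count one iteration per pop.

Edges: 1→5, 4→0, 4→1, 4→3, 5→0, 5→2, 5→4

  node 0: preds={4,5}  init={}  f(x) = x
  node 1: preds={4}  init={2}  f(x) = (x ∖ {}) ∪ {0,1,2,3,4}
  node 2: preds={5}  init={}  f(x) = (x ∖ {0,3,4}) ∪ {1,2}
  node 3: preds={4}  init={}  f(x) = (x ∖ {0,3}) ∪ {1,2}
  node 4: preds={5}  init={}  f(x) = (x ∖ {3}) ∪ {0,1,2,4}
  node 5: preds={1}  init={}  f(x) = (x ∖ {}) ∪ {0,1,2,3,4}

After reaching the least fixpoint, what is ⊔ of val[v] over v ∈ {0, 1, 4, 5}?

Worklist (11 pops):
  #1 pop 0: in={} → {} (no change)
  #2 pop 1: in={} → {0,1,2,3,4} (was {2}); enqueue []
  #3 pop 2: in={} → {1,2} (was {}); enqueue []
  #4 pop 3: in={} → {1,2} (was {}); enqueue []
  #5 pop 4: in={} → {0,1,2,4} (was {}); enqueue [0,1,3]
  #6 pop 5: in={0,1,2,3,4} → {0,1,2,3,4} (was {}); enqueue [2,4]
  #7 pop 0: in={0,1,2,3,4} → {0,1,2,3,4} (was {}); enqueue []
  #8 pop 1: in={0,1,2,4} → {0,1,2,3,4} (no change)
  #9 pop 3: in={0,1,2,4} → {1,2,4} (was {1,2}); enqueue []
  #10 pop 2: in={0,1,2,3,4} → {1,2} (no change)
  #11 pop 4: in={0,1,2,3,4} → {0,1,2,4} (no change)

Fixpoint:
  val[0] = {0,1,2,3,4}
  val[1] = {0,1,2,3,4}
  val[2] = {1,2}
  val[3] = {1,2,4}
  val[4] = {0,1,2,4}
  val[5] = {0,1,2,3,4}

{0,1,2,3,4}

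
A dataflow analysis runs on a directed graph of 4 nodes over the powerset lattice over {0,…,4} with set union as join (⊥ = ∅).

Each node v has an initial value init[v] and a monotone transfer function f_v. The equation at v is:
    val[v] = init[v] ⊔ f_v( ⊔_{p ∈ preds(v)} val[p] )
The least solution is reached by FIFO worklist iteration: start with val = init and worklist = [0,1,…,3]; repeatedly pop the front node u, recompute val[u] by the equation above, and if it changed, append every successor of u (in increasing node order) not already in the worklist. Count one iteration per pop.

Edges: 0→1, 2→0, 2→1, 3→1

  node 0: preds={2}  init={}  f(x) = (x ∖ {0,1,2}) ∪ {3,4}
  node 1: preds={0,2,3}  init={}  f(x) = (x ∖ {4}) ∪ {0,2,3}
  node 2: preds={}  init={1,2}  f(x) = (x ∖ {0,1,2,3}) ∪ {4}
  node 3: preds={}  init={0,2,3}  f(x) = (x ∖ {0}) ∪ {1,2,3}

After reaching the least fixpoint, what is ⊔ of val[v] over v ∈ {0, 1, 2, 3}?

{0,1,2,3,4}

Iteration log — 6 steps:
  step 1. node 0  ⊔preds={1,2}  new={3,4}  old={}  +wl: 
  step 2. node 1  ⊔preds={0,1,2,3,4}  new={0,1,2,3}  old={}  +wl: 
  step 3. node 2  ⊔preds={}  new={1,2,4}  old={1,2}  +wl: 0,1
  step 4. node 3  ⊔preds={}  new={0,1,2,3}  old={0,2,3}  +wl: 
  step 5. node 0  ⊔preds={1,2,4}  new={3,4}  stable
  step 6. node 1  ⊔preds={0,1,2,3,4}  new={0,1,2,3}  stable

Least fixpoint reached:
  node 0: {3,4}
  node 1: {0,1,2,3}
  node 2: {1,2,4}
  node 3: {0,1,2,3}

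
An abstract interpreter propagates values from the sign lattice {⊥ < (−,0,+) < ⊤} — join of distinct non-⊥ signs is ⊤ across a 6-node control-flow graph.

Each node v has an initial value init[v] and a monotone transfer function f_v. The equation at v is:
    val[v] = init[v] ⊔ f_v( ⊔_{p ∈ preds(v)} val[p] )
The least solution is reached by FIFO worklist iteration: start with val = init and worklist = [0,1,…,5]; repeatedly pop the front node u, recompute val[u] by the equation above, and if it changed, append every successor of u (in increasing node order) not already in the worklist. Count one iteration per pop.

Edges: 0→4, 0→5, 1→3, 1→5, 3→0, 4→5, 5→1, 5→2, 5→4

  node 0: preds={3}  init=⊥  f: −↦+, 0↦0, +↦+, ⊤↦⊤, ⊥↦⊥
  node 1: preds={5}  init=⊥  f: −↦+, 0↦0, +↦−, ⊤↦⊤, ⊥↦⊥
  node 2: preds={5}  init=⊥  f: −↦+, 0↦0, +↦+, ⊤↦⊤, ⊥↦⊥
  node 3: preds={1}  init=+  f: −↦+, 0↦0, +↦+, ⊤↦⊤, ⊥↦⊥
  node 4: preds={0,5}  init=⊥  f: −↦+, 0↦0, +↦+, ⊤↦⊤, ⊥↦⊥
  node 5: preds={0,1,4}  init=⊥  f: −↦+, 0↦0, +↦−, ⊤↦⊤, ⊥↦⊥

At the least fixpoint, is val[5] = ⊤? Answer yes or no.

Trace (19 dequeues):
  [1] u=0 | in + | out + | prev ⊥ | push {}
  [2] u=1 | in ⊥ | out ⊥ | ==
  [3] u=2 | in ⊥ | out ⊥ | ==
  [4] u=3 | in ⊥ | out + | ==
  [5] u=4 | in + | out + | prev ⊥ | push {}
  [6] u=5 | in + | out − | prev ⊥ | push {1,2,4}
  [7] u=1 | in − | out + | prev ⊥ | push {3,5}
  [8] u=2 | in − | out + | prev ⊥ | push {}
  [9] u=4 | in ⊤ | out ⊤ | prev + | push {}
  [10] u=3 | in + | out + | ==
  [11] u=5 | in ⊤ | out ⊤ | prev − | push {1,2,4}
  [12] u=1 | in ⊤ | out ⊤ | prev + | push {3,5}
  [13] u=2 | in ⊤ | out ⊤ | prev + | push {}
  [14] u=4 | in ⊤ | out ⊤ | ==
  [15] u=3 | in ⊤ | out ⊤ | prev + | push {0}
  [16] u=5 | in ⊤ | out ⊤ | ==
  [17] u=0 | in ⊤ | out ⊤ | prev + | push {4,5}
  [18] u=4 | in ⊤ | out ⊤ | ==
  [19] u=5 | in ⊤ | out ⊤ | ==

Converged values:
  [0] ⊤
  [1] ⊤
  [2] ⊤
  [3] ⊤
  [4] ⊤
  [5] ⊤

yes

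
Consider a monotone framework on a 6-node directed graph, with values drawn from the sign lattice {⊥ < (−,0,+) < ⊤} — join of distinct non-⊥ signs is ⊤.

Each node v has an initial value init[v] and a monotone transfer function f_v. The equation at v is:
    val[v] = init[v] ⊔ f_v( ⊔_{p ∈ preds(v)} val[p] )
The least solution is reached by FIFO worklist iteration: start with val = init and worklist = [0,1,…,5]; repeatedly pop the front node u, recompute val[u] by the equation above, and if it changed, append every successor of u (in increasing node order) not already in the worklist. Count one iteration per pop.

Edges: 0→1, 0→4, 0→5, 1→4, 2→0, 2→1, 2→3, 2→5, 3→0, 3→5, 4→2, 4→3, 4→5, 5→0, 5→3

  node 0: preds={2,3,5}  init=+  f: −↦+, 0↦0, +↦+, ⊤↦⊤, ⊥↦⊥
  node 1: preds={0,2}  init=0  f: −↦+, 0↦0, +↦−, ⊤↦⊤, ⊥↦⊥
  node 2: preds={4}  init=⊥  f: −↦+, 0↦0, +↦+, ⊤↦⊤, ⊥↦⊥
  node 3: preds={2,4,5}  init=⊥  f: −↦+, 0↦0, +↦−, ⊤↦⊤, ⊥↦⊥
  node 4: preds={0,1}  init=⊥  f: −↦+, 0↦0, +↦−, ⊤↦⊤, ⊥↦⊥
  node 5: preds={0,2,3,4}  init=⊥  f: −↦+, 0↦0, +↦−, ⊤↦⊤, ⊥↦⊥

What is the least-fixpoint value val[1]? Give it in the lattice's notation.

⊤

Iteration log — 12 steps:
  step 1. node 0  ⊔preds=⊥  new=+  stable
  step 2. node 1  ⊔preds=+  new=⊤  old=0  +wl: 
  step 3. node 2  ⊔preds=⊥  new=⊥  stable
  step 4. node 3  ⊔preds=⊥  new=⊥  stable
  step 5. node 4  ⊔preds=⊤  new=⊤  old=⊥  +wl: 2,3
  step 6. node 5  ⊔preds=⊤  new=⊤  old=⊥  +wl: 0
  step 7. node 2  ⊔preds=⊤  new=⊤  old=⊥  +wl: 1,5
  step 8. node 3  ⊔preds=⊤  new=⊤  old=⊥  +wl: 
  step 9. node 0  ⊔preds=⊤  new=⊤  old=+  +wl: 4
  step 10. node 1  ⊔preds=⊤  new=⊤  stable
  step 11. node 5  ⊔preds=⊤  new=⊤  stable
  step 12. node 4  ⊔preds=⊤  new=⊤  stable

Least fixpoint reached:
  node 0: ⊤
  node 1: ⊤
  node 2: ⊤
  node 3: ⊤
  node 4: ⊤
  node 5: ⊤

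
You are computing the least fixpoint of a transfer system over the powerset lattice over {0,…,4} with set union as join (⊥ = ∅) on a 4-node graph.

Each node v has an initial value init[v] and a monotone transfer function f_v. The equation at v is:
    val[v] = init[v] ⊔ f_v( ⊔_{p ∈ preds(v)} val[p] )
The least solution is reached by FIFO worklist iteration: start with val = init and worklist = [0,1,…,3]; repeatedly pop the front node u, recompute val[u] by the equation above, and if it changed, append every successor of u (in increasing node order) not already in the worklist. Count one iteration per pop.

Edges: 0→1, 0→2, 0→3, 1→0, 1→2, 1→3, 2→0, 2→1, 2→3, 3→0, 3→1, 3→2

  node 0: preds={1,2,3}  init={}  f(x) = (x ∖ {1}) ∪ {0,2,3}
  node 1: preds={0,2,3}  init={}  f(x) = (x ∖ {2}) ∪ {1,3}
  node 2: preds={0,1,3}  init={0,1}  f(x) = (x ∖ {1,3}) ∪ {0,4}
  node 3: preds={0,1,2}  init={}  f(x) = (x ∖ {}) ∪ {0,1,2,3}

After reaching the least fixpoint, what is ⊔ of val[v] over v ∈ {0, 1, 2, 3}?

{0,1,2,3,4}

Trace (9 dequeues):
  [1] u=0 | in {0,1} | out {0,2,3} | prev {} | push {}
  [2] u=1 | in {0,1,2,3} | out {0,1,3} | prev {} | push {0}
  [3] u=2 | in {0,1,2,3} | out {0,1,2,4} | prev {0,1} | push {1}
  [4] u=3 | in {0,1,2,3,4} | out {0,1,2,3,4} | prev {} | push {2}
  [5] u=0 | in {0,1,2,3,4} | out {0,2,3,4} | prev {0,2,3} | push {3}
  [6] u=1 | in {0,1,2,3,4} | out {0,1,3,4} | prev {0,1,3} | push {0}
  [7] u=2 | in {0,1,2,3,4} | out {0,1,2,4} | ==
  [8] u=3 | in {0,1,2,3,4} | out {0,1,2,3,4} | ==
  [9] u=0 | in {0,1,2,3,4} | out {0,2,3,4} | ==

Converged values:
  [0] {0,2,3,4}
  [1] {0,1,3,4}
  [2] {0,1,2,4}
  [3] {0,1,2,3,4}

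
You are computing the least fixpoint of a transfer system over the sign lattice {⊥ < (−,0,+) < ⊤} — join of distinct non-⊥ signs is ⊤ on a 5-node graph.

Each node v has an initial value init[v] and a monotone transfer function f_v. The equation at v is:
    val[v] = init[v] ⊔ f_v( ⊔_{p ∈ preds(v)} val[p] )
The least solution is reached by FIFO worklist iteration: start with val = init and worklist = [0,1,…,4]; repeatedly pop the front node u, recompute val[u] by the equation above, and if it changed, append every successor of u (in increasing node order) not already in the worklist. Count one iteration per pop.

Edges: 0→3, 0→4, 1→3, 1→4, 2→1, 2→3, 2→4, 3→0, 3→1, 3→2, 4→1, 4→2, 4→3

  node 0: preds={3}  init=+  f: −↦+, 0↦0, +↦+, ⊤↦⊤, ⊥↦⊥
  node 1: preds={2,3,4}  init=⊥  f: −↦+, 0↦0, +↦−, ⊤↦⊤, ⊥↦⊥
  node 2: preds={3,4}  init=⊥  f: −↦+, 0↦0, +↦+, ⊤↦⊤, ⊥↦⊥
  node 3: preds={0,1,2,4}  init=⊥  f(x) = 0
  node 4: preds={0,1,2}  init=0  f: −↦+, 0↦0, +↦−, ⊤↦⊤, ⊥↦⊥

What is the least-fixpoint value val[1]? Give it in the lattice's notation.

⊤

Worklist (11 pops):
  #1 pop 0: in=⊥ → + (no change)
  #2 pop 1: in=0 → 0 (was ⊥); enqueue []
  #3 pop 2: in=0 → 0 (was ⊥); enqueue [1]
  #4 pop 3: in=⊤ → 0 (was ⊥); enqueue [0,2]
  #5 pop 4: in=⊤ → ⊤ (was 0); enqueue [3]
  #6 pop 1: in=⊤ → ⊤ (was 0); enqueue [4]
  #7 pop 0: in=0 → ⊤ (was +); enqueue []
  #8 pop 2: in=⊤ → ⊤ (was 0); enqueue [1]
  #9 pop 3: in=⊤ → 0 (no change)
  #10 pop 4: in=⊤ → ⊤ (no change)
  #11 pop 1: in=⊤ → ⊤ (no change)

Fixpoint:
  val[0] = ⊤
  val[1] = ⊤
  val[2] = ⊤
  val[3] = 0
  val[4] = ⊤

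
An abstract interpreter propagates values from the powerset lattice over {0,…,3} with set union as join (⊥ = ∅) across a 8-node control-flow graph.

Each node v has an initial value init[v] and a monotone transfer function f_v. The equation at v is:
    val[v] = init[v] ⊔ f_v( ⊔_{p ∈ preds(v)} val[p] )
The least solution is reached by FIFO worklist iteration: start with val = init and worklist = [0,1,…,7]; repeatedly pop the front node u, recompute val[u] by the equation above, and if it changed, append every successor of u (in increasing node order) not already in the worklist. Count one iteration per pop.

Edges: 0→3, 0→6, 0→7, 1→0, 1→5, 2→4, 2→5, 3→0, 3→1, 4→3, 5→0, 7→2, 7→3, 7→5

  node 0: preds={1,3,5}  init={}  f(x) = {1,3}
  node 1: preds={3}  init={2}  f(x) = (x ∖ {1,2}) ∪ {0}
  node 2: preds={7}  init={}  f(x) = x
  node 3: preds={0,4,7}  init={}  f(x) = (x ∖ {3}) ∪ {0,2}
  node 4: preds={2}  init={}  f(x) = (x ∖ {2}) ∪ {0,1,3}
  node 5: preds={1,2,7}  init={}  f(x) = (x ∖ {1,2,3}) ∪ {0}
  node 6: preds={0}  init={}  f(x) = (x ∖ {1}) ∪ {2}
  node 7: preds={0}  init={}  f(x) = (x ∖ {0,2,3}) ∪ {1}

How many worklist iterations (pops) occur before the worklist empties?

Trace (14 dequeues):
  [1] u=0 | in {2} | out {1,3} | prev {} | push {}
  [2] u=1 | in {} | out {0,2} | prev {2} | push {0}
  [3] u=2 | in {} | out {} | ==
  [4] u=3 | in {1,3} | out {0,1,2} | prev {} | push {1}
  [5] u=4 | in {} | out {0,1,3} | prev {} | push {3}
  [6] u=5 | in {0,2} | out {0} | prev {} | push {}
  [7] u=6 | in {1,3} | out {2,3} | prev {} | push {}
  [8] u=7 | in {1,3} | out {1} | prev {} | push {2,5}
  [9] u=0 | in {0,1,2} | out {1,3} | ==
  [10] u=1 | in {0,1,2} | out {0,2} | ==
  [11] u=3 | in {0,1,3} | out {0,1,2} | ==
  [12] u=2 | in {1} | out {1} | prev {} | push {4}
  [13] u=5 | in {0,1,2} | out {0} | ==
  [14] u=4 | in {1} | out {0,1,3} | ==

Converged values:
  [0] {1,3}
  [1] {0,2}
  [2] {1}
  [3] {0,1,2}
  [4] {0,1,3}
  [5] {0}
  [6] {2,3}
  [7] {1}

14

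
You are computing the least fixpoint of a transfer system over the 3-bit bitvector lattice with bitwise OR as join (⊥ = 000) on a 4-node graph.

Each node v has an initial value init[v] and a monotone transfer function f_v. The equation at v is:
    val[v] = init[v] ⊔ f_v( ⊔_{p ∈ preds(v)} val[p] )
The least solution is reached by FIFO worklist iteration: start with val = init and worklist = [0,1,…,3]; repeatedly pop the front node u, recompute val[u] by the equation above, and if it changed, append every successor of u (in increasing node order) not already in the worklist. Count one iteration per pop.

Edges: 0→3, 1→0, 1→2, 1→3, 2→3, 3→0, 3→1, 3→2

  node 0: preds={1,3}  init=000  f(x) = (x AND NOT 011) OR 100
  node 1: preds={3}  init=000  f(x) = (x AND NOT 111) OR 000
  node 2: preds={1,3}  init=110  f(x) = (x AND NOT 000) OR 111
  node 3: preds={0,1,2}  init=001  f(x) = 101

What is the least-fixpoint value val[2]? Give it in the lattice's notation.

Trace (7 dequeues):
  [1] u=0 | in 001 | out 100 | prev 000 | push {}
  [2] u=1 | in 001 | out 000 | ==
  [3] u=2 | in 001 | out 111 | prev 110 | push {}
  [4] u=3 | in 111 | out 101 | prev 001 | push {0,1,2}
  [5] u=0 | in 101 | out 100 | ==
  [6] u=1 | in 101 | out 000 | ==
  [7] u=2 | in 101 | out 111 | ==

Converged values:
  [0] 100
  [1] 000
  [2] 111
  [3] 101

111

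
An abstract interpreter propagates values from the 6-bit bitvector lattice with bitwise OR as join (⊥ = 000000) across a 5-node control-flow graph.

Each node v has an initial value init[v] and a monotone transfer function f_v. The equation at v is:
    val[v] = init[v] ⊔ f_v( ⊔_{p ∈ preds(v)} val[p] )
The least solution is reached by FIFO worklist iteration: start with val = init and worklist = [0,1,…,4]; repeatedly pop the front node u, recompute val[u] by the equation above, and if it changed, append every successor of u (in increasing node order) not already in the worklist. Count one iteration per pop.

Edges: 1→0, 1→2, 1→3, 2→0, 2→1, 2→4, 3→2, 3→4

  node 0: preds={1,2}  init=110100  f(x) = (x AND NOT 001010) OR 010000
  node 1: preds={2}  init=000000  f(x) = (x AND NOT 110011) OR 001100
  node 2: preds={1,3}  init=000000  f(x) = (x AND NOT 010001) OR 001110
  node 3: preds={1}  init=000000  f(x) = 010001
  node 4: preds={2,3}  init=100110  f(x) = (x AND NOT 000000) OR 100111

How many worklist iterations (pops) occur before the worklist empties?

Trace (8 dequeues):
  [1] u=0 | in 000000 | out 110100 | ==
  [2] u=1 | in 000000 | out 001100 | prev 000000 | push {0}
  [3] u=2 | in 001100 | out 001110 | prev 000000 | push {1}
  [4] u=3 | in 001100 | out 010001 | prev 000000 | push {2}
  [5] u=4 | in 011111 | out 111111 | prev 100110 | push {}
  [6] u=0 | in 001110 | out 110100 | ==
  [7] u=1 | in 001110 | out 001100 | ==
  [8] u=2 | in 011101 | out 001110 | ==

Converged values:
  [0] 110100
  [1] 001100
  [2] 001110
  [3] 010001
  [4] 111111

8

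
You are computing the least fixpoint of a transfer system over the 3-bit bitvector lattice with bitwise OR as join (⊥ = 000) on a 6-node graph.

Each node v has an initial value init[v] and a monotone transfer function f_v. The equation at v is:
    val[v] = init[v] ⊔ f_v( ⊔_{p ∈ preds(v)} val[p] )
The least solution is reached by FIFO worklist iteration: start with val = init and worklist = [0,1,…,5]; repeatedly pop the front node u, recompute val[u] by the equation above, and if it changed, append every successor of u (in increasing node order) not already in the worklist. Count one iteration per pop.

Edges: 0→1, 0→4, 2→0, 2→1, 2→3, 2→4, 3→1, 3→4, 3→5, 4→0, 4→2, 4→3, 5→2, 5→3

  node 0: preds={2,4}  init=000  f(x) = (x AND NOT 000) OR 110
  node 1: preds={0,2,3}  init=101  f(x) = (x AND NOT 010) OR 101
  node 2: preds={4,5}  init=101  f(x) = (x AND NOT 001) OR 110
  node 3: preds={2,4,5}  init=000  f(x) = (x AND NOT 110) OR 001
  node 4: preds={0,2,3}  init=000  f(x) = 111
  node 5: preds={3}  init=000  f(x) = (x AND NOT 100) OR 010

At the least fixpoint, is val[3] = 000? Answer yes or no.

Worklist (10 pops):
  #1 pop 0: in=101 → 111 (was 000); enqueue []
  #2 pop 1: in=111 → 101 (no change)
  #3 pop 2: in=000 → 111 (was 101); enqueue [0,1]
  #4 pop 3: in=111 → 001 (was 000); enqueue []
  #5 pop 4: in=111 → 111 (was 000); enqueue [2,3]
  #6 pop 5: in=001 → 011 (was 000); enqueue []
  #7 pop 0: in=111 → 111 (no change)
  #8 pop 1: in=111 → 101 (no change)
  #9 pop 2: in=111 → 111 (no change)
  #10 pop 3: in=111 → 001 (no change)

Fixpoint:
  val[0] = 111
  val[1] = 101
  val[2] = 111
  val[3] = 001
  val[4] = 111
  val[5] = 011

no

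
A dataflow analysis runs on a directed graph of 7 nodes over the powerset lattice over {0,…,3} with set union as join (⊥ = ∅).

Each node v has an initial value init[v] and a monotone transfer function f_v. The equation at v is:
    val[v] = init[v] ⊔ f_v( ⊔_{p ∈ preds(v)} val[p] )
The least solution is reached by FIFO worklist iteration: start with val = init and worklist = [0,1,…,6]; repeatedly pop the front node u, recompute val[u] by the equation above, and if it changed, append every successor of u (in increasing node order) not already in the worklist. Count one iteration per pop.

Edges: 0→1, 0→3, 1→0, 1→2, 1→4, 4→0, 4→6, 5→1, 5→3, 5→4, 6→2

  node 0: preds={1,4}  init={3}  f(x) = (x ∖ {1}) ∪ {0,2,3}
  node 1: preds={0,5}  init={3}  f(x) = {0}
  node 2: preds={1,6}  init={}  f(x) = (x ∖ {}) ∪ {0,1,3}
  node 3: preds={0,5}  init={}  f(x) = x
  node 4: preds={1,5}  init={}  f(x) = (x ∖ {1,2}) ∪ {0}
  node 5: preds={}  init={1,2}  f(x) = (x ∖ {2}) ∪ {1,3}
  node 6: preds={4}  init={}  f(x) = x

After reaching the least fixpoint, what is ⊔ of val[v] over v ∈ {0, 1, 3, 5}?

Iteration log — 12 steps:
  step 1. node 0  ⊔preds={3}  new={0,2,3}  old={3}  +wl: 
  step 2. node 1  ⊔preds={0,1,2,3}  new={0,3}  old={3}  +wl: 0
  step 3. node 2  ⊔preds={0,3}  new={0,1,3}  old={}  +wl: 
  step 4. node 3  ⊔preds={0,1,2,3}  new={0,1,2,3}  old={}  +wl: 
  step 5. node 4  ⊔preds={0,1,2,3}  new={0,3}  old={}  +wl: 
  step 6. node 5  ⊔preds={}  new={1,2,3}  old={1,2}  +wl: 1,3,4
  step 7. node 6  ⊔preds={0,3}  new={0,3}  old={}  +wl: 2
  step 8. node 0  ⊔preds={0,3}  new={0,2,3}  stable
  step 9. node 1  ⊔preds={0,1,2,3}  new={0,3}  stable
  step 10. node 3  ⊔preds={0,1,2,3}  new={0,1,2,3}  stable
  step 11. node 4  ⊔preds={0,1,2,3}  new={0,3}  stable
  step 12. node 2  ⊔preds={0,3}  new={0,1,3}  stable

Least fixpoint reached:
  node 0: {0,2,3}
  node 1: {0,3}
  node 2: {0,1,3}
  node 3: {0,1,2,3}
  node 4: {0,3}
  node 5: {1,2,3}
  node 6: {0,3}

{0,1,2,3}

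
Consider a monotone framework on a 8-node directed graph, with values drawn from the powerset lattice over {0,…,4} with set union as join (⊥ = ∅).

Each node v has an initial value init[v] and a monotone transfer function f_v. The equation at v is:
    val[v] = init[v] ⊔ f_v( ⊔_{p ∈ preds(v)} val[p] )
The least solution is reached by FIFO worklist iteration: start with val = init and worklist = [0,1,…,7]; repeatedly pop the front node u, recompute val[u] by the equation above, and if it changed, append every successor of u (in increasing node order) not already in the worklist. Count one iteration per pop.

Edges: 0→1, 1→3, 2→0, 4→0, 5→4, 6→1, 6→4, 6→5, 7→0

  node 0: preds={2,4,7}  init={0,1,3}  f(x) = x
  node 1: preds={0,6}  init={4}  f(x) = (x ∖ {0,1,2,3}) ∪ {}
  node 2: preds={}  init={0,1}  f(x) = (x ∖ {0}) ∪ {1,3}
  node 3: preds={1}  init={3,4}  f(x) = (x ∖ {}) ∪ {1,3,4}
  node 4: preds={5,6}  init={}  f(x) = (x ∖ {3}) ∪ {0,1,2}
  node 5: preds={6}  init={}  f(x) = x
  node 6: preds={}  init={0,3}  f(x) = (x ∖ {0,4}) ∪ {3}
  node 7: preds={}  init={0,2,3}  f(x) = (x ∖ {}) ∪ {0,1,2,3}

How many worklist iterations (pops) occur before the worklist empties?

Worklist (10 pops):
  #1 pop 0: in={0,1,2,3} → {0,1,2,3} (was {0,1,3}); enqueue []
  #2 pop 1: in={0,1,2,3} → {4} (no change)
  #3 pop 2: in={} → {0,1,3} (was {0,1}); enqueue [0]
  #4 pop 3: in={4} → {1,3,4} (was {3,4}); enqueue []
  #5 pop 4: in={0,3} → {0,1,2} (was {}); enqueue []
  #6 pop 5: in={0,3} → {0,3} (was {}); enqueue [4]
  #7 pop 6: in={} → {0,3} (no change)
  #8 pop 7: in={} → {0,1,2,3} (was {0,2,3}); enqueue []
  #9 pop 0: in={0,1,2,3} → {0,1,2,3} (no change)
  #10 pop 4: in={0,3} → {0,1,2} (no change)

Fixpoint:
  val[0] = {0,1,2,3}
  val[1] = {4}
  val[2] = {0,1,3}
  val[3] = {1,3,4}
  val[4] = {0,1,2}
  val[5] = {0,3}
  val[6] = {0,3}
  val[7] = {0,1,2,3}

10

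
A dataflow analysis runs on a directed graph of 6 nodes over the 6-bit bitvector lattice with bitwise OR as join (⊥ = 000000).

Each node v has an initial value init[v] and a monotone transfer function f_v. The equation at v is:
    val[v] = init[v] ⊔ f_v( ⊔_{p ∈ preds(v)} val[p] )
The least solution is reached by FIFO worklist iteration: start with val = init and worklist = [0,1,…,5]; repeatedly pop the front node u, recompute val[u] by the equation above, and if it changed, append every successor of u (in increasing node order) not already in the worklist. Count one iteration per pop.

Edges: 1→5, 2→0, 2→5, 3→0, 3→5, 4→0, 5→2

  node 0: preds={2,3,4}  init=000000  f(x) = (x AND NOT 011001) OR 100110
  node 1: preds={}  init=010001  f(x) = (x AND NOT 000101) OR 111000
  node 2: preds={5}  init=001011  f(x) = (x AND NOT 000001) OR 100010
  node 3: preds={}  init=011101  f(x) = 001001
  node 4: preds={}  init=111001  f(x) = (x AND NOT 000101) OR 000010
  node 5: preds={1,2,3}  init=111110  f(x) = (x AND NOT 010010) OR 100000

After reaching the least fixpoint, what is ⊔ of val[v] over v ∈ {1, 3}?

Worklist (8 pops):
  #1 pop 0: in=111111 → 100110 (was 000000); enqueue []
  #2 pop 1: in=000000 → 111001 (was 010001); enqueue []
  #3 pop 2: in=111110 → 111111 (was 001011); enqueue [0]
  #4 pop 3: in=000000 → 011101 (no change)
  #5 pop 4: in=000000 → 111011 (was 111001); enqueue []
  #6 pop 5: in=111111 → 111111 (was 111110); enqueue [2]
  #7 pop 0: in=111111 → 100110 (no change)
  #8 pop 2: in=111111 → 111111 (no change)

Fixpoint:
  val[0] = 100110
  val[1] = 111001
  val[2] = 111111
  val[3] = 011101
  val[4] = 111011
  val[5] = 111111

111101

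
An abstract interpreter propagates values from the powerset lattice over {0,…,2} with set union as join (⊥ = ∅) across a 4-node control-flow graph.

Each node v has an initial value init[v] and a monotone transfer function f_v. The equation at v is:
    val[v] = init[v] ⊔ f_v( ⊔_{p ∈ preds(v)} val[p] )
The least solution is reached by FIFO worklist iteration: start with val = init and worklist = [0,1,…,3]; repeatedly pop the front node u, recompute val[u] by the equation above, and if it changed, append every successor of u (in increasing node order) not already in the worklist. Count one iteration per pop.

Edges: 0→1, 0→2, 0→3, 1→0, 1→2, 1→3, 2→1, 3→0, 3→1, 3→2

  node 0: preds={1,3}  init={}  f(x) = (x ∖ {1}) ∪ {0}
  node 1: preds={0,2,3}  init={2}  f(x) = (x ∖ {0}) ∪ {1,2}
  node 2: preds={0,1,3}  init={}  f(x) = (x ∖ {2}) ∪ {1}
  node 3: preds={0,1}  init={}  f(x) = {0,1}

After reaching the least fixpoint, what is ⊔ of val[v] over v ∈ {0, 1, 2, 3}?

{0,1,2}

Trace (7 dequeues):
  [1] u=0 | in {2} | out {0,2} | prev {} | push {}
  [2] u=1 | in {0,2} | out {1,2} | prev {2} | push {0}
  [3] u=2 | in {0,1,2} | out {0,1} | prev {} | push {1}
  [4] u=3 | in {0,1,2} | out {0,1} | prev {} | push {2}
  [5] u=0 | in {0,1,2} | out {0,2} | ==
  [6] u=1 | in {0,1,2} | out {1,2} | ==
  [7] u=2 | in {0,1,2} | out {0,1} | ==

Converged values:
  [0] {0,2}
  [1] {1,2}
  [2] {0,1}
  [3] {0,1}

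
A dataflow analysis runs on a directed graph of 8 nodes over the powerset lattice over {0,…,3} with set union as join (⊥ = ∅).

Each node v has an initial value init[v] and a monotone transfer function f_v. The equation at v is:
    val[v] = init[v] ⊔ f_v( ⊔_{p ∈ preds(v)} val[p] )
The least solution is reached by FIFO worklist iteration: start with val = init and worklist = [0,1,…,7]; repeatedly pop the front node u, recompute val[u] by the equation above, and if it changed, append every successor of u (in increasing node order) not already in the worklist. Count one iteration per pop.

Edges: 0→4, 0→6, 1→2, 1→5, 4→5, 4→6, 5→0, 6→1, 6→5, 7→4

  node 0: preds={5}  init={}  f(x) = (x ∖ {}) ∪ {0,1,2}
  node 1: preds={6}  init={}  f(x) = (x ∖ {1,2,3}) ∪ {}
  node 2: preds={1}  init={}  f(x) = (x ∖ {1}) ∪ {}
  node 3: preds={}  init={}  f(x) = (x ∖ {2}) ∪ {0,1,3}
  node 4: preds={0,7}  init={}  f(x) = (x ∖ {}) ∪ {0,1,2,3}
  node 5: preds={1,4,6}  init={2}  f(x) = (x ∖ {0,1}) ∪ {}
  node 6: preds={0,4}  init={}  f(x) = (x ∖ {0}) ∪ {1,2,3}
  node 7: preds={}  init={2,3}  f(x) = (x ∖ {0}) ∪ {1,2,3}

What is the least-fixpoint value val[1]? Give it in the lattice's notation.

Worklist (13 pops):
  #1 pop 0: in={2} → {0,1,2} (was {}); enqueue []
  #2 pop 1: in={} → {} (no change)
  #3 pop 2: in={} → {} (no change)
  #4 pop 3: in={} → {0,1,3} (was {}); enqueue []
  #5 pop 4: in={0,1,2,3} → {0,1,2,3} (was {}); enqueue []
  #6 pop 5: in={0,1,2,3} → {2,3} (was {2}); enqueue [0]
  #7 pop 6: in={0,1,2,3} → {1,2,3} (was {}); enqueue [1,5]
  #8 pop 7: in={} → {1,2,3} (was {2,3}); enqueue [4]
  #9 pop 0: in={2,3} → {0,1,2,3} (was {0,1,2}); enqueue [6]
  #10 pop 1: in={1,2,3} → {} (no change)
  #11 pop 5: in={0,1,2,3} → {2,3} (no change)
  #12 pop 4: in={0,1,2,3} → {0,1,2,3} (no change)
  #13 pop 6: in={0,1,2,3} → {1,2,3} (no change)

Fixpoint:
  val[0] = {0,1,2,3}
  val[1] = {}
  val[2] = {}
  val[3] = {0,1,3}
  val[4] = {0,1,2,3}
  val[5] = {2,3}
  val[6] = {1,2,3}
  val[7] = {1,2,3}

{}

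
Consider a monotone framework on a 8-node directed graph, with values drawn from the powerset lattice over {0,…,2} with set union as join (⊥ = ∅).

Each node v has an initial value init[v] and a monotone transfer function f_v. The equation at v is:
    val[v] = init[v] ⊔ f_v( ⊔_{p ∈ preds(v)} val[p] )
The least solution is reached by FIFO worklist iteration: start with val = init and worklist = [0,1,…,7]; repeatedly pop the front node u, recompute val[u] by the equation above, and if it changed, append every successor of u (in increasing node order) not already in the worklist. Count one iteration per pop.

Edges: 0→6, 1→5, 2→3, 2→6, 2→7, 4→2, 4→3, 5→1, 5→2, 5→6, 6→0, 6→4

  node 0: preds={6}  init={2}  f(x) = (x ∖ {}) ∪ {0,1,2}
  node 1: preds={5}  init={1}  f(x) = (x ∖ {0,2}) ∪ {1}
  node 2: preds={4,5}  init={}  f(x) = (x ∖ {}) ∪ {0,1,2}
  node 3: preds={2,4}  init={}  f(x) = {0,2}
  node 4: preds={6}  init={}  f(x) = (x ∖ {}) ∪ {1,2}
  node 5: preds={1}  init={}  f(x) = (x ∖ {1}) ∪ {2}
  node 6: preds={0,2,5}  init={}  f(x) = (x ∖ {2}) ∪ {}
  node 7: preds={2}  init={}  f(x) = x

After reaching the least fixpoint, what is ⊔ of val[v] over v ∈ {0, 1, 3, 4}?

Iteration log — 15 steps:
  step 1. node 0  ⊔preds={}  new={0,1,2}  old={2}  +wl: 
  step 2. node 1  ⊔preds={}  new={1}  stable
  step 3. node 2  ⊔preds={}  new={0,1,2}  old={}  +wl: 
  step 4. node 3  ⊔preds={0,1,2}  new={0,2}  old={}  +wl: 
  step 5. node 4  ⊔preds={}  new={1,2}  old={}  +wl: 2,3
  step 6. node 5  ⊔preds={1}  new={2}  old={}  +wl: 1
  step 7. node 6  ⊔preds={0,1,2}  new={0,1}  old={}  +wl: 0,4
  step 8. node 7  ⊔preds={0,1,2}  new={0,1,2}  old={}  +wl: 
  step 9. node 2  ⊔preds={1,2}  new={0,1,2}  stable
  step 10. node 3  ⊔preds={0,1,2}  new={0,2}  stable
  step 11. node 1  ⊔preds={2}  new={1}  stable
  step 12. node 0  ⊔preds={0,1}  new={0,1,2}  stable
  step 13. node 4  ⊔preds={0,1}  new={0,1,2}  old={1,2}  +wl: 2,3
  step 14. node 2  ⊔preds={0,1,2}  new={0,1,2}  stable
  step 15. node 3  ⊔preds={0,1,2}  new={0,2}  stable

Least fixpoint reached:
  node 0: {0,1,2}
  node 1: {1}
  node 2: {0,1,2}
  node 3: {0,2}
  node 4: {0,1,2}
  node 5: {2}
  node 6: {0,1}
  node 7: {0,1,2}

{0,1,2}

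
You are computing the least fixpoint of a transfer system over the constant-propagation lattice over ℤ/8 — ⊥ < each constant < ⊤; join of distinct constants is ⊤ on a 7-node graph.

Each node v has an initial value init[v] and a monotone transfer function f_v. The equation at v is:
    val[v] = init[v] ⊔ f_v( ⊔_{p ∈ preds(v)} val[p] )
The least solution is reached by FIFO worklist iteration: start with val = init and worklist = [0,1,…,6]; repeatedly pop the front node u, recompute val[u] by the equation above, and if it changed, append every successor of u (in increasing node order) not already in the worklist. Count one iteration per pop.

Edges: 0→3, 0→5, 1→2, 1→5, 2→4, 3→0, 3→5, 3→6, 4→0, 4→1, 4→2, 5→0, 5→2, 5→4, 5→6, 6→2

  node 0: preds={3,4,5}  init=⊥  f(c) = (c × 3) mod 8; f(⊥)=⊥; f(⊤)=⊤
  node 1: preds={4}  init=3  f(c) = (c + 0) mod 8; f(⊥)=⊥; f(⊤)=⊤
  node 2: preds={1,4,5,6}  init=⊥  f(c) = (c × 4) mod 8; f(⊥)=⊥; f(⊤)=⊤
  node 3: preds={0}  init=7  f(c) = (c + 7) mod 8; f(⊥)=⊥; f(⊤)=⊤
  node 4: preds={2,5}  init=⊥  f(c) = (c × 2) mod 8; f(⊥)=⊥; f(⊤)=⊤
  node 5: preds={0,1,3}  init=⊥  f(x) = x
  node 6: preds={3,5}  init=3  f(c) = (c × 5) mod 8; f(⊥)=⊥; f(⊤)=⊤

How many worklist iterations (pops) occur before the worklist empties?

16

Iteration log — 16 steps:
  step 1. node 0  ⊔preds=7  new=5  old=⊥  +wl: 
  step 2. node 1  ⊔preds=⊥  new=3  stable
  step 3. node 2  ⊔preds=3  new=4  old=⊥  +wl: 
  step 4. node 3  ⊔preds=5  new=⊤  old=7  +wl: 0
  step 5. node 4  ⊔preds=4  new=0  old=⊥  +wl: 1,2
  step 6. node 5  ⊔preds=⊤  new=⊤  old=⊥  +wl: 4
  step 7. node 6  ⊔preds=⊤  new=⊤  old=3  +wl: 
  step 8. node 0  ⊔preds=⊤  new=⊤  old=5  +wl: 3,5
  step 9. node 1  ⊔preds=0  new=⊤  old=3  +wl: 
  step 10. node 2  ⊔preds=⊤  new=⊤  old=4  +wl: 
  step 11. node 4  ⊔preds=⊤  new=⊤  old=0  +wl: 0,1,2
  step 12. node 3  ⊔preds=⊤  new=⊤  stable
  step 13. node 5  ⊔preds=⊤  new=⊤  stable
  step 14. node 0  ⊔preds=⊤  new=⊤  stable
  step 15. node 1  ⊔preds=⊤  new=⊤  stable
  step 16. node 2  ⊔preds=⊤  new=⊤  stable

Least fixpoint reached:
  node 0: ⊤
  node 1: ⊤
  node 2: ⊤
  node 3: ⊤
  node 4: ⊤
  node 5: ⊤
  node 6: ⊤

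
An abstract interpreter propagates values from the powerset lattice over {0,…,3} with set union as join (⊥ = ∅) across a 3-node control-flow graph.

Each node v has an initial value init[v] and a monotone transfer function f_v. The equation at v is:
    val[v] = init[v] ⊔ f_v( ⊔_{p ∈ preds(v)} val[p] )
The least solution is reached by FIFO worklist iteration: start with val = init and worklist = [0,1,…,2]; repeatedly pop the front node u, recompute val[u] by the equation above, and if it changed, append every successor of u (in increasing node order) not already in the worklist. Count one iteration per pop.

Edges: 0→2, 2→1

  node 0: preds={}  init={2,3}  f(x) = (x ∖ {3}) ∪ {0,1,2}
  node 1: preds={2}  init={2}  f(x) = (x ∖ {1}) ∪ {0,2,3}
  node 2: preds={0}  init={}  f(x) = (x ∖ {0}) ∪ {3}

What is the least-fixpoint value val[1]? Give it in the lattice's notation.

Trace (4 dequeues):
  [1] u=0 | in {} | out {0,1,2,3} | prev {2,3} | push {}
  [2] u=1 | in {} | out {0,2,3} | prev {2} | push {}
  [3] u=2 | in {0,1,2,3} | out {1,2,3} | prev {} | push {1}
  [4] u=1 | in {1,2,3} | out {0,2,3} | ==

Converged values:
  [0] {0,1,2,3}
  [1] {0,2,3}
  [2] {1,2,3}

{0,2,3}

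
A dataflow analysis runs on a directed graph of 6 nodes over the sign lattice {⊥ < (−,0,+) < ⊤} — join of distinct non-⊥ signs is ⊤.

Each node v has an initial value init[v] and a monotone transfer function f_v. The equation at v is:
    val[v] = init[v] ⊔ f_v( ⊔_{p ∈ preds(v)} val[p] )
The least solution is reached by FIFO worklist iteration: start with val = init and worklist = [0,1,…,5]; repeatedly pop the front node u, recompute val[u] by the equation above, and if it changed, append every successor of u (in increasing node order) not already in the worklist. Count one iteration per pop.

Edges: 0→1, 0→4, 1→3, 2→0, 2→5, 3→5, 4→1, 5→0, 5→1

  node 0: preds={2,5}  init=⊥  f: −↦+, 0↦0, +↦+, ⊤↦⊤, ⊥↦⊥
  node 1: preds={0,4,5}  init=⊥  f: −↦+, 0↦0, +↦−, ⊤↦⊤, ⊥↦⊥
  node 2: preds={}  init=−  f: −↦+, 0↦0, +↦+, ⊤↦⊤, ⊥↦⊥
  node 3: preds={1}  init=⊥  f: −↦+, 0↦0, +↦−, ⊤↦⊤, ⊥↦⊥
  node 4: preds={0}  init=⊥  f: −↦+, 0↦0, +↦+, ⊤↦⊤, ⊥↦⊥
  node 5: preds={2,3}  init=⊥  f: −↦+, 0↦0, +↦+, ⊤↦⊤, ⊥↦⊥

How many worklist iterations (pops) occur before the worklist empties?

13

Worklist (13 pops):
  #1 pop 0: in=− → + (was ⊥); enqueue []
  #2 pop 1: in=+ → − (was ⊥); enqueue []
  #3 pop 2: in=⊥ → − (no change)
  #4 pop 3: in=− → + (was ⊥); enqueue []
  #5 pop 4: in=+ → + (was ⊥); enqueue [1]
  #6 pop 5: in=⊤ → ⊤ (was ⊥); enqueue [0]
  #7 pop 1: in=⊤ → ⊤ (was −); enqueue [3]
  #8 pop 0: in=⊤ → ⊤ (was +); enqueue [1,4]
  #9 pop 3: in=⊤ → ⊤ (was +); enqueue [5]
  #10 pop 1: in=⊤ → ⊤ (no change)
  #11 pop 4: in=⊤ → ⊤ (was +); enqueue [1]
  #12 pop 5: in=⊤ → ⊤ (no change)
  #13 pop 1: in=⊤ → ⊤ (no change)

Fixpoint:
  val[0] = ⊤
  val[1] = ⊤
  val[2] = −
  val[3] = ⊤
  val[4] = ⊤
  val[5] = ⊤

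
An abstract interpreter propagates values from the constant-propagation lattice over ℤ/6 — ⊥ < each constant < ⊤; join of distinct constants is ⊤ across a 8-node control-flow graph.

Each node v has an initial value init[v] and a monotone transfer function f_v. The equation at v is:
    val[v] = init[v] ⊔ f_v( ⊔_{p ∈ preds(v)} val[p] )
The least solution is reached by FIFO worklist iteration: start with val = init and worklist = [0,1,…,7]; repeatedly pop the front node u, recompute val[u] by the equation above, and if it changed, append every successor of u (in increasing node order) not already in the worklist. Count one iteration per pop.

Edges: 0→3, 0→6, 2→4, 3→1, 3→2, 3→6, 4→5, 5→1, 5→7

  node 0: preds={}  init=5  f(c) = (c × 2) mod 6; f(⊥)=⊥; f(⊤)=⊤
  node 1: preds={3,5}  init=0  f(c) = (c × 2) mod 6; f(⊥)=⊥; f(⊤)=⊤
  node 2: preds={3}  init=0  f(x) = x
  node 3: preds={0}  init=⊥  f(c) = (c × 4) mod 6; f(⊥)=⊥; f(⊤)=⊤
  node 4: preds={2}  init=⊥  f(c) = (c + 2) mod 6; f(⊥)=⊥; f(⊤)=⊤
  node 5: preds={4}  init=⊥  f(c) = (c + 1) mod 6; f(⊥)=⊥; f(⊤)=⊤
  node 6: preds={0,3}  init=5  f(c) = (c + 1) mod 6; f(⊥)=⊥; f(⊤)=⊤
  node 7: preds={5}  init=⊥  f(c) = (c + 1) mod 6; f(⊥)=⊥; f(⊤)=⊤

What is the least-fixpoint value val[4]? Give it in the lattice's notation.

⊤

Trace (14 dequeues):
  [1] u=0 | in ⊥ | out 5 | ==
  [2] u=1 | in ⊥ | out 0 | ==
  [3] u=2 | in ⊥ | out 0 | ==
  [4] u=3 | in 5 | out 2 | prev ⊥ | push {1,2}
  [5] u=4 | in 0 | out 2 | prev ⊥ | push {}
  [6] u=5 | in 2 | out 3 | prev ⊥ | push {}
  [7] u=6 | in ⊤ | out ⊤ | prev 5 | push {}
  [8] u=7 | in 3 | out 4 | prev ⊥ | push {}
  [9] u=1 | in ⊤ | out ⊤ | prev 0 | push {}
  [10] u=2 | in 2 | out ⊤ | prev 0 | push {4}
  [11] u=4 | in ⊤ | out ⊤ | prev 2 | push {5}
  [12] u=5 | in ⊤ | out ⊤ | prev 3 | push {1,7}
  [13] u=1 | in ⊤ | out ⊤ | ==
  [14] u=7 | in ⊤ | out ⊤ | prev 4 | push {}

Converged values:
  [0] 5
  [1] ⊤
  [2] ⊤
  [3] 2
  [4] ⊤
  [5] ⊤
  [6] ⊤
  [7] ⊤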